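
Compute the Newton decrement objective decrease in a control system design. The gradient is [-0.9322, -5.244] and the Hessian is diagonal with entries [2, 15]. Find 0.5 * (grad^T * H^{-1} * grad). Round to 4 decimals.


Step 1: H is diagonal, so H^(-1) * g = [-0.4661, -0.3496].
Step 2: g^T H^(-1) g = sum_i g_i^2 / H_ii
  = (-0.9322)^2/2 + (-5.244)^2/15
  = 0.4345 + 1.8333 = 2.2678
Step 3: Objective decrease = 0.5 * g^T H^(-1) g = 1.1339


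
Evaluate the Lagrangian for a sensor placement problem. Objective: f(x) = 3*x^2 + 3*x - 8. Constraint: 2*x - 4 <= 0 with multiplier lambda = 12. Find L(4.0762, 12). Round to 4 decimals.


Step 1: Evaluate f(x).
f(4.0762) = 3*4.0762^2 + 3*4.0762 - 8 = 54.0748
Step 2: Evaluate g(x).
g(4.0762) = 2*4.0762 - 4 = 4.1524
Step 3: Compute Lagrangian.
L = 54.0748 + 12*4.1524 = 103.9036


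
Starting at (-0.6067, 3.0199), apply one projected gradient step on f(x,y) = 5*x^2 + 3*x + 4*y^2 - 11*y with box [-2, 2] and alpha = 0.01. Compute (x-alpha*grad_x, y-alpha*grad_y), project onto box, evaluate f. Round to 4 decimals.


Step 1: Compute gradient at (-0.6067, 3.0199).
grad_x = 2*5*-0.6067 + 3 = -3.067
grad_y = 2*4*3.0199 - 11 = 13.1592
Step 2: Gradient step.
x_raw = -0.6067 - 0.01*-3.067 = -0.576
y_raw = 3.0199 - 0.01*13.1592 = 2.8883
Step 3: Project onto [-2, 2].
x_proj = clip(-0.576) = -0.576
y_proj = clip(2.8883) = 2.0
Step 4: Evaluate f.
f(-0.576, 2.0) = -6.069


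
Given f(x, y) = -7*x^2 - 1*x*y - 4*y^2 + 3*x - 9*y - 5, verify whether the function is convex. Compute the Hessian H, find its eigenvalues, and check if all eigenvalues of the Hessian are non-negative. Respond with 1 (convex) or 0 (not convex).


The Hessian of f(x,y) = -7*x^2 - 1*x*y - 4*y^2 + 3*x - 9*y - 5 is:
H = [[-14, -1], [-1, -8]]
Trace = -14 - 8 = -22
Determinant = -14*-8 - (-1)^2 = 111
Discriminant = (-22)^2 - 4*111 = 40.0
Eigenvalues: lambda_1 = -14.1623, lambda_2 = -7.8377
The function is not convex.

0


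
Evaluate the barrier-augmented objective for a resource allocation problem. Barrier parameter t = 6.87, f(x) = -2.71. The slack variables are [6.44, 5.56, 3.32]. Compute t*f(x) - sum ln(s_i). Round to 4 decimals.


Step 1: Compute log-barrier.
ln values: [1.8625, 1.7156, 1.2]
phi = -(1.8625 + 1.7156 + 1.2) = -4.7781
Step 2: Compute augmented objective.
t*f(x) = 6.87*-2.71 = -18.6177
Total = -18.6177 - 4.7781 = -23.3958


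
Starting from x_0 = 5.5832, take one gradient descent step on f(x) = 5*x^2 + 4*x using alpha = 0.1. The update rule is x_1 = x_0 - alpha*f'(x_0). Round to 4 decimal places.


We compute the gradient at x_0 and apply the update.
f'(x) = 10*x + 4
f'(5.5832) = 10*5.5832 + 4 = 59.832
x_1 = 5.5832 - 0.1*59.832 = -0.4


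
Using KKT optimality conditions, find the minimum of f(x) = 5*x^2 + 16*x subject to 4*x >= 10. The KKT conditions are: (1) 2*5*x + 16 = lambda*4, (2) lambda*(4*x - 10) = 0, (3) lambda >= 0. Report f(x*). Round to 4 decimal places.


Step 1: Try lambda = 0 (constraint inactive).
x_unc = -16/(2*5) = -1.6
Check: 4*-1.6 = -6.4 < 10 -- violated!
Step 2: Constraint must be active: 4*x = 10
x* = 10/4 = 2.5
lambda = (2*5*2.5 + 16)/4 = 10.25
Step 3: Compute optimal value.
f(x*) = 5*2.5^2 + 16*2.5 = 71.25


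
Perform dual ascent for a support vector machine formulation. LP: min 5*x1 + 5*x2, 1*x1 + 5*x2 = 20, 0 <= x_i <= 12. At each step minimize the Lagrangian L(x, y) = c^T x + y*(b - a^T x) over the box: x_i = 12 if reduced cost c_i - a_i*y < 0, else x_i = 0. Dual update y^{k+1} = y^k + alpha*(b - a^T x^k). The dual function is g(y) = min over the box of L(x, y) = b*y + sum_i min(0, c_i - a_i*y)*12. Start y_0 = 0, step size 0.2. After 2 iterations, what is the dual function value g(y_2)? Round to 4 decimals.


Dual ascent for LP: min 5*x1 + 5*x2, 1*x1 + 5*x2 = 20, 0 <= x_i <= 12
Step 1: y^k = 0.0, reduced costs: (5.0, 5.0)
  x^k = (0.0, 0.0), subgradient = b - a^T x = 20.0
  y^{k+1} = 0.0 + 0.2*20.0 = 4.0
Step 2: y^k = 4.0, reduced costs: (1.0, -15.0)
  x^k = (0.0, 12.0), subgradient = b - a^T x = -40.0
  y^{k+1} = 4.0 + 0.2*-40.0 = -4.0
Dual objective at y_2 = -4.0: reduced costs (9.0, 25.0), box minimizer x = (0.0, 0.0)
g(y_2) = b*y + (c1 - a1*y)*x1 + (c2 - a2*y)*x2 = 20*(-4.0) + 9.0*0.0 + 25.0*0.0 = -80.0 + 0.0 + 0.0 = -80.0


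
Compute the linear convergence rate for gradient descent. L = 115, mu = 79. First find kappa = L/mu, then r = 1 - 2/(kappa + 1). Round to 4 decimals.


Step 1: Compute the condition number.
kappa = L/mu = 115/79 = 1.4557
Step 2: Compute the convergence rate.
r = 1 - 2/(kappa + 1) = 1 - 2*mu/(L + mu) = (L - mu)/(L + mu) = 36/194 = 0.1856


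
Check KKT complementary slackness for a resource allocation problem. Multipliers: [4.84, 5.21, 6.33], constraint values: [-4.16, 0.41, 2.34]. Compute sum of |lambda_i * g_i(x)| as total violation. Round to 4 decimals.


KKT complementary slackness check:
lambda_1 * g_1 = 4.84 * -4.16 = -20.1344
lambda_2 * g_2 = 5.21 * 0.41 = 2.1361
lambda_3 * g_3 = 6.33 * 2.34 = 14.8122
Total violation = 20.1344 + 2.1361 + 14.8122 = 37.0827


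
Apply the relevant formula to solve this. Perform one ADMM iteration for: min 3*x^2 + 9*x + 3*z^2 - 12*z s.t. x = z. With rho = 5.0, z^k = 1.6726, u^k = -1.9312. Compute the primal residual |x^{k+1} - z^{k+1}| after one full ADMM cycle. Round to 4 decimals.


ADMM iteration with rho = 5.0, z^k = 1.6726, u^k = -1.9312
Step 1: x-update.
Minimize 3*x^2 + 9*x + (5.0/2)*(x - 1.6726 - 1.9312)^2
FOC: (2*3 + 5.0)*x = -9 + 5.0*(1.6726 + 1.9312)
x^{k+1} = 0.8199
Step 2: z-update.
Minimize 3*z^2 - 12*z + (5.0/2)*(0.8199 - z - 1.9312)^2
FOC: (2*3 + 5.0)*z = 12 + 5.0*(0.8199 - 1.9312)
z^{k+1} = 0.5858
Step 3: u-update.
u^{k+1} = -1.9312 + 0.8199 - 0.5858 = -1.6971
Step 4: Primal residual = |0.8199 - 0.5858| = 0.2341


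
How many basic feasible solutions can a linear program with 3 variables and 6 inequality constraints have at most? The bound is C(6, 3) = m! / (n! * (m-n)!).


Each vertex corresponds to some choice of n active constraints out of m, so the number of vertices is at most C(m, n) = m! / (n!(m-n)!).
m = 6, n = 3
Numerator: 6 * 5 * 4
Denominator: 3! = 6
C(6, 3) = 20


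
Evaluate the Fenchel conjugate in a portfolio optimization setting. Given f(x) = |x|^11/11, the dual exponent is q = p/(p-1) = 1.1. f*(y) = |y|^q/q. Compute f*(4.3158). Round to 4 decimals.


The conjugate exponent q satisfies 1/p + 1/q = 1.
p = 11, so q = 11/(11 - 1) = 1.1
|y|^q = 4.3158^1.1 = 4.9954
f*(4.3158) = 4.9954 / 1.1 = 4.5412


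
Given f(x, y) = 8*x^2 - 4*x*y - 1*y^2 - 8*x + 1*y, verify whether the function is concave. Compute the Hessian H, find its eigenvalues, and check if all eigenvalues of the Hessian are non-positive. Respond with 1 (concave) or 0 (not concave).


The Hessian of f(x,y) = 8*x^2 - 4*x*y - 1*y^2 - 8*x + 1*y is:
H = [[16, -4], [-4, -2]]
Trace = 16 - 2 = 14
Determinant = 16*-2 - (-4)^2 = -48
Discriminant = (14)^2 - 4*-48 = 388.0
Eigenvalues: lambda_1 = -2.8489, lambda_2 = 16.8489
The function is not concave.

0


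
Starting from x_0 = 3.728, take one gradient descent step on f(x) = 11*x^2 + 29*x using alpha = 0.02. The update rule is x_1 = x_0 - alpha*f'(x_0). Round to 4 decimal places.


We compute the gradient at x_0 and apply the update.
f'(x) = 22*x + 29
f'(3.728) = 22*3.728 + 29 = 111.016
x_1 = 3.728 - 0.02*111.016 = 1.5077


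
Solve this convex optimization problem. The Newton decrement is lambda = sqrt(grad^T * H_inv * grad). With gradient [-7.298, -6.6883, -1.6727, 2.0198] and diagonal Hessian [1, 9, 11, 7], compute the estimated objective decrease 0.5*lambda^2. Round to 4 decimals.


Step 1: H is diagonal, so H^(-1) * g = [-7.298, -0.7431, -0.1521, 0.2885].
Step 2: g^T H^(-1) g = sum_i g_i^2 / H_ii
  = (-7.298)^2/1 + (-6.6883)^2/9 + (-1.6727)^2/11 + (2.0198)^2/7
  = 53.2608 + 4.9704 + 0.2544 + 0.5828 = 59.0683
Step 3: Objective decrease = 0.5 * g^T H^(-1) g = 29.5342


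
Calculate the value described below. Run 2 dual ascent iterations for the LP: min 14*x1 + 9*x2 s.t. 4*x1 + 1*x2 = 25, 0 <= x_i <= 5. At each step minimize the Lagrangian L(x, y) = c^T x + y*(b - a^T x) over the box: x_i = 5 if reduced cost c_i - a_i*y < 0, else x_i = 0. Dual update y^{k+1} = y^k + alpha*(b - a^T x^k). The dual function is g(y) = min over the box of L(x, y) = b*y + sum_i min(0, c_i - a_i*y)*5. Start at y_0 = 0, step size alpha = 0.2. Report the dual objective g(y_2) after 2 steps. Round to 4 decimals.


Dual ascent for LP: min 14*x1 + 9*x2, 4*x1 + 1*x2 = 25, 0 <= x_i <= 5
Step 1: y^k = 0.0, reduced costs: (14.0, 9.0)
  x^k = (0.0, 0.0), subgradient = b - a^T x = 25.0
  y^{k+1} = 0.0 + 0.2*25.0 = 5.0
Step 2: y^k = 5.0, reduced costs: (-6.0, 4.0)
  x^k = (5.0, 0.0), subgradient = b - a^T x = 5.0
  y^{k+1} = 5.0 + 0.2*5.0 = 6.0
Dual objective at y_2 = 6.0: reduced costs (-10.0, 3.0), box minimizer x = (5.0, 0.0)
g(y_2) = b*y + (c1 - a1*y)*x1 + (c2 - a2*y)*x2 = 25*6.0 + (-10.0)*5.0 + 3.0*0.0 = 150.0 - 50.0 + 0.0 = 100.0


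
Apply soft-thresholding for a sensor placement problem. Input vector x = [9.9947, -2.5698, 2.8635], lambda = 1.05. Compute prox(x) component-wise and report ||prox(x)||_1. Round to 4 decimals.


Soft-thresholding with lambda = 1.05:
prox(9.9947) = sign(9.9947)*max(|9.9947| - 1.05, 0) = 8.9447
prox(-2.5698) = sign(-2.5698)*max(|-2.5698| - 1.05, 0) = -1.5198
prox(2.8635) = sign(2.8635)*max(|2.8635| - 1.05, 0) = 1.8135
prox(x) = [8.9447, -1.5198, 1.8135]
||prox(x)||_1 = 8.9447 + 1.5198 + 1.8135 = 12.278


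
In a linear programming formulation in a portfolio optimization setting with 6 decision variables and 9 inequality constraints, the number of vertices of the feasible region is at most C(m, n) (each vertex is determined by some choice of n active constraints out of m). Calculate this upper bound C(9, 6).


Each vertex corresponds to some choice of n active constraints out of m, so the number of vertices is at most C(m, n) = m! / (n!(m-n)!).
m = 9, n = 6
Numerator: 9 * 8 * 7 * 6 * 5 * 4
Denominator: 6! = 720
C(9, 6) = 84


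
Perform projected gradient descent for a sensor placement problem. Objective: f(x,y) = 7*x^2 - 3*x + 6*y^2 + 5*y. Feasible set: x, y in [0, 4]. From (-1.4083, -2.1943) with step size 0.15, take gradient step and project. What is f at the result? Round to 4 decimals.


Step 1: Compute gradient at (-1.4083, -2.1943).
grad_x = 2*7*-1.4083 - 3 = -22.7162
grad_y = 2*6*-2.1943 + 5 = -21.3316
Step 2: Gradient step.
x_raw = -1.4083 - 0.15*-22.7162 = 1.9991
y_raw = -2.1943 - 0.15*-21.3316 = 1.0054
Step 3: Project onto [0, 4].
x_proj = clip(1.9991) = 1.9991
y_proj = clip(1.0054) = 1.0054
Step 4: Evaluate f.
f(1.9991, 1.0054) = 33.0709


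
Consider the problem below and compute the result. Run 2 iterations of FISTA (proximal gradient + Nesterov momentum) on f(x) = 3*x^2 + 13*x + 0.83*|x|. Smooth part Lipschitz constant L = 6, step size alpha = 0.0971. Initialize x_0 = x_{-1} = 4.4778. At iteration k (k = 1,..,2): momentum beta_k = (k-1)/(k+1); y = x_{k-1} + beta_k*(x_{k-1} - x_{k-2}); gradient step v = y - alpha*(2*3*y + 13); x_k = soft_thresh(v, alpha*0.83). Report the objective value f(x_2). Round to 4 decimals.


FISTA on f(x) = 3*x^2 + 13*x + 0.83*|x|
L = 6, alpha = 0.0971
Iteration 1: beta = 0.0, y = 4.4778 + 0.0*(4.4778 - 4.4778) = 4.4778
  grad(y) = 39.8668, v = y - alpha*grad = 0.6067
  prox(v) = soft_thresh(0.6067, 0.0806) = 0.5261
Iteration 2: beta = 0.3333, y = 0.5261 + 0.3333*(0.5261 - 4.4778) = -0.7911
  grad(y) = 8.2535, v = y - alpha*grad = -1.5925
  prox(v) = soft_thresh(-1.5925, 0.0806) = -1.5119
f(x_2) = 3*(-1.5119)^2 + 13*(-1.5119) + 0.83*|-1.5119| = -11.5423


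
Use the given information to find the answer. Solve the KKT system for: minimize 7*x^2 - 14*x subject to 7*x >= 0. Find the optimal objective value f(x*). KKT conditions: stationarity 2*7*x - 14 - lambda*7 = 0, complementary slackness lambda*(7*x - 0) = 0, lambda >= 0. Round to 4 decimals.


Step 1: Try lambda = 0 (constraint inactive).
Stationarity: 2*7*x - 14 = 0
x* = 14/(2*7) = 1.0
Check constraint: 7*1.0 = 7.0 >= 0 -- satisfied.
Step 2: Compute optimal value.
f(x*) = 7*1.0^2 - 14*1.0 = -7.0


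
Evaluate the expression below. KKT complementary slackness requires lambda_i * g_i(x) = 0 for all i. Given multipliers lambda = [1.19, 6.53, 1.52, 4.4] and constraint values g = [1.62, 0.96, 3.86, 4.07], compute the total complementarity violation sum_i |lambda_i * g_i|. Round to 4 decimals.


KKT complementary slackness check:
lambda_1 * g_1 = 1.19 * 1.62 = 1.9278
lambda_2 * g_2 = 6.53 * 0.96 = 6.2688
lambda_3 * g_3 = 1.52 * 3.86 = 5.8672
lambda_4 * g_4 = 4.4 * 4.07 = 17.908
Total violation = 1.9278 + 6.2688 + 5.8672 + 17.908 = 31.9718


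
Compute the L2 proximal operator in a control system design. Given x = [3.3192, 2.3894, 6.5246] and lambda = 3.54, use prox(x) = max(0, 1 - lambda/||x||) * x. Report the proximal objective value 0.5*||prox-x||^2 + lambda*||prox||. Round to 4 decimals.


Step 1: Compute ||x||.
||x|| = 7.7004
Step 2: Compute scaling factor.
scale = max(0, 1 - 3.54/7.7004) = 0.5403
Step 3: prox(x) = [1.7933, 1.291, 3.5251]
||prox(x)|| = 4.1604
Step 4: Proximal objective.
0.5*||prox-x||^2 = 6.2658
lambda*||prox|| = 14.7278
Total = 20.9937


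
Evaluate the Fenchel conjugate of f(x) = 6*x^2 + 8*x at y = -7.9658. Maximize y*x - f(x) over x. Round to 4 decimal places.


f*(y) = sup_x {y*x - a*x^2 - b*x} = sup_x {(y-b)*x - a*x^2}
FOC: (y - b) - 2a*x = 0 => x* = (y - b)/(2a)
x* = (-7.9658 - 8)/(2*6) = -1.3305
f*(-7.9658) = (y-b)^2/(4a) = (-7.9658 - 8)^2/(4*6)
= 254.9068/24 = 10.6211


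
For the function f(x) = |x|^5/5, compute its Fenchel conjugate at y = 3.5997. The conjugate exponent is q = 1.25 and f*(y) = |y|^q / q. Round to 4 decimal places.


The conjugate exponent q satisfies 1/p + 1/q = 1.
p = 5, so q = 5/(5 - 1) = 1.25
|y|^q = 3.5997^1.25 = 4.9583
f*(3.5997) = 4.9583 / 1.25 = 3.9666


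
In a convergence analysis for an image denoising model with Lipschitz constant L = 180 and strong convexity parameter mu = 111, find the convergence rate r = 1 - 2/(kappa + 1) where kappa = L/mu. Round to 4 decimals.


Step 1: Compute the condition number.
kappa = L/mu = 180/111 = 1.6216
Step 2: Compute the convergence rate.
r = 1 - 2/(kappa + 1) = 1 - 2*mu/(L + mu) = (L - mu)/(L + mu) = 69/291 = 0.2371


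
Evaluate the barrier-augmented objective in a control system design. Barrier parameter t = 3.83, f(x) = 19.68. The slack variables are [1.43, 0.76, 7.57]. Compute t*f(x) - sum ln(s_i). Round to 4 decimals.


Step 1: Compute log-barrier.
ln values: [0.3577, -0.2744, 2.0242]
phi = -(0.3577 - 0.2744 + 2.0242) = -2.1074
Step 2: Compute augmented objective.
t*f(x) = 3.83*19.68 = 75.3744
Total = 75.3744 - 2.1074 = 73.267


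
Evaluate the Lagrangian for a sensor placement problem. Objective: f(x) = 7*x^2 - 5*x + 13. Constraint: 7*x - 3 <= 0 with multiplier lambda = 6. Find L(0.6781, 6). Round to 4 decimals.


Step 1: Evaluate f(x).
f(0.6781) = 7*0.6781^2 - 5*0.6781 + 13 = 12.8282
Step 2: Evaluate g(x).
g(0.6781) = 7*0.6781 - 3 = 1.7467
Step 3: Compute Lagrangian.
L = 12.8282 + 6*1.7467 = 23.3084


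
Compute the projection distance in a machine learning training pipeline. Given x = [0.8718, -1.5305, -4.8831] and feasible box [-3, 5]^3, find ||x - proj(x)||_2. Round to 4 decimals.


Project each component onto [-3, 5].
clip(0.8718) = 0.8718, clip(-1.5305) = -1.5305, clip(-4.8831) = -3.0
Projection = [0.8718, -1.5305, -3.0]
Squared diffs: [0.0, 0.0, 3.5461]
Distance = sqrt(3.5461) = 1.8831


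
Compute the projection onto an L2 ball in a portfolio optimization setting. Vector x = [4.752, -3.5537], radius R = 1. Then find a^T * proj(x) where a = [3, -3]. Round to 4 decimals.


Step 1: Compute ||x|| (intermediates to 6 decimals).
||x|| = sqrt(4.752^2 + (-3.5537)^2) = 5.933826
Step 2: Project.
Since ||x|| > R, scale = R/||x|| = 1/5.933826 = 0.168525, proj(x) = scale * x
proj(x) = [0.800831, -0.598887]
Step 3: Dot product.
a^T * proj(x) = 3*0.800831 - 3*(-0.598887) = 4.1992


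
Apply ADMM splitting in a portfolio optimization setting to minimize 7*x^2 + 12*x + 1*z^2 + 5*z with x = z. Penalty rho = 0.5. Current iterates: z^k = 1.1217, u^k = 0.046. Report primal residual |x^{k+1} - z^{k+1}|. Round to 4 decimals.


ADMM iteration with rho = 0.5, z^k = 1.1217, u^k = 0.046
Step 1: x-update.
Minimize 7*x^2 + 12*x + (0.5/2)*(x - 1.1217 + 0.046)^2
FOC: (2*7 + 0.5)*x = -12 + 0.5*(1.1217 - 0.046)
x^{k+1} = -0.7905
Step 2: z-update.
Minimize 1*z^2 + 5*z + (0.5/2)*(-0.7905 - z + 0.046)^2
FOC: (2*1 + 0.5)*z = -5 + 0.5*(-0.7905 + 0.046)
z^{k+1} = -2.1489
Step 3: u-update.
u^{k+1} = 0.046 - 0.7905 + 2.1489 = 1.4044
Step 4: Primal residual = |-0.7905 + 2.1489| = 1.3584


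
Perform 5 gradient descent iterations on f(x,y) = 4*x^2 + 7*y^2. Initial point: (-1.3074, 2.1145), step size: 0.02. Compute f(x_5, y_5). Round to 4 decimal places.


Gradient descent on f(x,y) = 4*x^2 + 7*y^2.
Starting point: (-1.3074, 2.1145), alpha = 0.02
Step 1: grad_x = 2*4*-1.3074 = -10.4592, grad_y = 2*7*2.1145 = 29.603
  x_1 = -1.3074 - 0.02*-10.4592 = -1.0982
  y_1 = 2.1145 - 0.02*29.603 = 1.5224
Step 2: grad_x = 2*4*-1.0982 = -8.7857, grad_y = 2*7*1.5224 = 21.3142
  x_2 = -1.0982 - 0.02*-8.7857 = -0.9225
  y_2 = 1.5224 - 0.02*21.3142 = 1.0962
Step 3: grad_x = 2*4*-0.9225 = -7.38, grad_y = 2*7*1.0962 = 15.3462
  x_3 = -0.9225 - 0.02*-7.38 = -0.7749
  y_3 = 1.0962 - 0.02*15.3462 = 0.7892
Step 4: grad_x = 2*4*-0.7749 = -6.1992, grad_y = 2*7*0.7892 = 11.0493
  x_4 = -0.7749 - 0.02*-6.1992 = -0.6509
  y_4 = 0.7892 - 0.02*11.0493 = 0.5682
Step 5: grad_x = 2*4*-0.6509 = -5.2073, grad_y = 2*7*0.5682 = 7.9555
  x_5 = -0.6509 - 0.02*-5.2073 = -0.5468
  y_5 = 0.5682 - 0.02*7.9555 = 0.4091
f(-0.5468, 0.4091) = 4*(-0.5468)^2 + 7*0.4091^2 = 2.3676


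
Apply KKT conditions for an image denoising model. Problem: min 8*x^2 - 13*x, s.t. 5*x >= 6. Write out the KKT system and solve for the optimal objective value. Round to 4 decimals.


Step 1: Try lambda = 0 (constraint inactive).
x_unc = 13/(2*8) = 0.8125
Check: 5*0.8125 = 4.0625 < 6 -- violated!
Step 2: Constraint must be active: 5*x = 6
x* = 6/5 = 1.2
lambda = (2*8*1.2 - 13)/5 = 1.24
Step 3: Compute optimal value.
f(x*) = 8*1.2^2 - 13*1.2 = -4.08


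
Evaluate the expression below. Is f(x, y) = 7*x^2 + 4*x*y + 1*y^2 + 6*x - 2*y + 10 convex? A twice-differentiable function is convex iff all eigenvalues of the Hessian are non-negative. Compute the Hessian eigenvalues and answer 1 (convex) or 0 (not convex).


The Hessian of f(x,y) = 7*x^2 + 4*x*y + 1*y^2 + 6*x - 2*y + 10 is:
H = [[14, 4], [4, 2]]
Trace = 14 + 2 = 16
Determinant = 14*2 - (4)^2 = 12
Discriminant = (16)^2 - 4*12 = 208.0
Eigenvalues: lambda_1 = 0.7889, lambda_2 = 15.2111
The function is convex.

1


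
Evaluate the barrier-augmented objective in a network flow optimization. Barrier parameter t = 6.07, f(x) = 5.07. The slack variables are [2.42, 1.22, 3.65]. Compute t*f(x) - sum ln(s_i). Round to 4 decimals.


Step 1: Compute log-barrier.
ln values: [0.8838, 0.1989, 1.2947]
phi = -(0.8838 + 0.1989 + 1.2947) = -2.3773
Step 2: Compute augmented objective.
t*f(x) = 6.07*5.07 = 30.7749
Total = 30.7749 - 2.3773 = 28.3976


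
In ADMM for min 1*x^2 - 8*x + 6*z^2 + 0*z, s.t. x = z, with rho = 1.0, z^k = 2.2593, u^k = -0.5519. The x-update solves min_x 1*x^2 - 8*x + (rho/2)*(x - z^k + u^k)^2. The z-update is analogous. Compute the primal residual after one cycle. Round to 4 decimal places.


ADMM iteration with rho = 1.0, z^k = 2.2593, u^k = -0.5519
Step 1: x-update.
Minimize 1*x^2 - 8*x + (1.0/2)*(x - 2.2593 - 0.5519)^2
FOC: (2*1 + 1.0)*x = 8 + 1.0*(2.2593 + 0.5519)
x^{k+1} = 3.6037
Step 2: z-update.
Minimize 6*z^2 + 0*z + (1.0/2)*(3.6037 - z - 0.5519)^2
FOC: (2*6 + 1.0)*z = 0 + 1.0*(3.6037 - 0.5519)
z^{k+1} = 0.2348
Step 3: u-update.
u^{k+1} = -0.5519 + 3.6037 - 0.2348 = 2.8171
Step 4: Primal residual = |3.6037 - 0.2348| = 3.369


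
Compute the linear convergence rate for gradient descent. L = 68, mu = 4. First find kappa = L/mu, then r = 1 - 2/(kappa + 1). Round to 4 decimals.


Step 1: Compute the condition number.
kappa = L/mu = 68/4 = 17.0
Step 2: Compute the convergence rate.
r = 1 - 2/(kappa + 1) = 1 - 2*mu/(L + mu) = (L - mu)/(L + mu) = 64/72 = 0.8889


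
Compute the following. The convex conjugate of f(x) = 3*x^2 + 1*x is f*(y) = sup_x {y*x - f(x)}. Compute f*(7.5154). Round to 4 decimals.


f*(y) = sup_x {y*x - a*x^2 - b*x} = sup_x {(y-b)*x - a*x^2}
FOC: (y - b) - 2a*x = 0 => x* = (y - b)/(2a)
x* = (7.5154 - 1)/(2*3) = 1.0859
f*(7.5154) = (y-b)^2/(4a) = (7.5154 - 1)^2/(4*3)
= 42.4504/12 = 3.5375


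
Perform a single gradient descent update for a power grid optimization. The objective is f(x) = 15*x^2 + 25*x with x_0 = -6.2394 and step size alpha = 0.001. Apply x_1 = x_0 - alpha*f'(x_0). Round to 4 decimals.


We compute the gradient at x_0 and apply the update.
f'(x) = 30*x + 25
f'(-6.2394) = 30*-6.2394 + 25 = -162.182
x_1 = -6.2394 - 0.001*-162.182 = -6.0772


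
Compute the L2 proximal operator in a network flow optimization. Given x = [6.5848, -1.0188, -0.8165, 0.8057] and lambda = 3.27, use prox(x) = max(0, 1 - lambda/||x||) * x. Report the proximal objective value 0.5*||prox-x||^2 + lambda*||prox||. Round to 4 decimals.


Step 1: Compute ||x||.
||x|| = 6.7612
Step 2: Compute scaling factor.
scale = max(0, 1 - 3.27/6.7612) = 0.5164
Step 3: prox(x) = [3.4001, -0.5261, -0.4216, 0.416]
||prox(x)|| = 3.4912
Step 4: Proximal objective.
0.5*||prox-x||^2 = 5.3465
lambda*||prox|| = 11.4162
Total = 16.7626


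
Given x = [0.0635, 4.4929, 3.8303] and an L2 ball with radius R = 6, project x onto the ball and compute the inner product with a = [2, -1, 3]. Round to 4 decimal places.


Step 1: Compute ||x|| (intermediates to 6 decimals).
||x|| = sqrt(0.0635^2 + 4.4929^2 + 3.8303^2) = 5.904353
Step 2: Project.
Since ||x|| <= R, proj = x (no scaling needed).
proj(x) = [0.0635, 4.4929, 3.8303]
Step 3: Dot product.
a^T * proj(x) = 2*0.0635 - 1*4.4929 + 3*3.8303 = 7.125


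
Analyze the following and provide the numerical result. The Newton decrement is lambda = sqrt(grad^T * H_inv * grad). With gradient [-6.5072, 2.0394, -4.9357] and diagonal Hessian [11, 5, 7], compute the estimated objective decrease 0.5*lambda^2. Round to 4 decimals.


Step 1: H is diagonal, so H^(-1) * g = [-0.5916, 0.4079, -0.7051].
Step 2: g^T H^(-1) g = sum_i g_i^2 / H_ii
  = (-6.5072)^2/11 + (2.0394)^2/5 + (-4.9357)^2/7
  = 3.8494 + 0.8318 + 3.4802 = 8.1614
Step 3: Objective decrease = 0.5 * g^T H^(-1) g = 4.0807


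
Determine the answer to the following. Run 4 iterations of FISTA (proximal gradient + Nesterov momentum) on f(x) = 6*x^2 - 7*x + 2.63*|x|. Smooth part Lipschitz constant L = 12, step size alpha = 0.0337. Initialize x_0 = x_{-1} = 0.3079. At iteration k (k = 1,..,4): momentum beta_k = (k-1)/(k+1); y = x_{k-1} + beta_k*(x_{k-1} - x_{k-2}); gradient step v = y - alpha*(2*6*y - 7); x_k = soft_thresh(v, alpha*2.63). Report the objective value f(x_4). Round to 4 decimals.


FISTA on f(x) = 6*x^2 - 7*x + 2.63*|x|
L = 12, alpha = 0.0337
Iteration 1: beta = 0.0, y = 0.3079 + 0.0*(0.3079 - 0.3079) = 0.3079
  grad(y) = -3.3052, v = y - alpha*grad = 0.4193
  prox(v) = soft_thresh(0.4193, 0.0886) = 0.3307
Iteration 2: beta = 0.3333, y = 0.3307 + 0.3333*(0.3307 - 0.3079) = 0.3382
  grad(y) = -2.9411, v = y - alpha*grad = 0.4374
  prox(v) = soft_thresh(0.4374, 0.0886) = 0.3487
Iteration 3: beta = 0.5, y = 0.3487 + 0.5*(0.3487 - 0.3307) = 0.3578
  grad(y) = -2.7069, v = y - alpha*grad = 0.449
  prox(v) = soft_thresh(0.449, 0.0886) = 0.3604
Iteration 4: beta = 0.6, y = 0.3604 + 0.6*(0.3604 - 0.3487) = 0.3673
  grad(y) = -2.5921, v = y - alpha*grad = 0.4547
  prox(v) = soft_thresh(0.4547, 0.0886) = 0.366
f(x_4) = 6*0.366^2 - 7*0.366 + 2.63*|0.366| = -0.7957


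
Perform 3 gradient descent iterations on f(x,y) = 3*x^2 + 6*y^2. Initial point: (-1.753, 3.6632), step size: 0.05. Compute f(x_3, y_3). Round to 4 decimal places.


Gradient descent on f(x,y) = 3*x^2 + 6*y^2.
Starting point: (-1.753, 3.6632), alpha = 0.05
Step 1: grad_x = 2*3*-1.753 = -10.518, grad_y = 2*6*3.6632 = 43.9584
  x_1 = -1.753 - 0.05*-10.518 = -1.2271
  y_1 = 3.6632 - 0.05*43.9584 = 1.4653
Step 2: grad_x = 2*3*-1.2271 = -7.3626, grad_y = 2*6*1.4653 = 17.5834
  x_2 = -1.2271 - 0.05*-7.3626 = -0.859
  y_2 = 1.4653 - 0.05*17.5834 = 0.5861
Step 3: grad_x = 2*3*-0.859 = -5.1538, grad_y = 2*6*0.5861 = 7.0333
  x_3 = -0.859 - 0.05*-5.1538 = -0.6013
  y_3 = 0.5861 - 0.05*7.0333 = 0.2344
f(-0.6013, 0.2344) = 3*(-0.6013)^2 + 6*0.2344^2 = 1.4144


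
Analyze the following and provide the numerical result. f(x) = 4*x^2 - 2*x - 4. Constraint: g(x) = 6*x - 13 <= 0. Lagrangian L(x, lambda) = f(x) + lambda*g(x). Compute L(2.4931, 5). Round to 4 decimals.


Step 1: Evaluate f(x).
f(2.4931) = 4*2.4931^2 - 2*2.4931 - 4 = 15.876
Step 2: Evaluate g(x).
g(2.4931) = 6*2.4931 - 13 = 1.9586
Step 3: Compute Lagrangian.
L = 15.876 + 5*1.9586 = 25.669


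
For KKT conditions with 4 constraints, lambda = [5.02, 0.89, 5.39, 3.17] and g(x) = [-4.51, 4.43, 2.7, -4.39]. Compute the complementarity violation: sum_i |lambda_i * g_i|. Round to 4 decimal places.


KKT complementary slackness check:
lambda_1 * g_1 = 5.02 * -4.51 = -22.6402
lambda_2 * g_2 = 0.89 * 4.43 = 3.9427
lambda_3 * g_3 = 5.39 * 2.7 = 14.553
lambda_4 * g_4 = 3.17 * -4.39 = -13.9163
Total violation = 22.6402 + 3.9427 + 14.553 + 13.9163 = 55.0522


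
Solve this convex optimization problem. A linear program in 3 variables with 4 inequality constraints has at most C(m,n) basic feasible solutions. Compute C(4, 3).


Each vertex corresponds to some choice of n active constraints out of m, so the number of vertices is at most C(m, n) = m! / (n!(m-n)!).
m = 4, n = 3
Numerator: 4 * 3 * 2
Denominator: 3! = 6
C(4, 3) = 4


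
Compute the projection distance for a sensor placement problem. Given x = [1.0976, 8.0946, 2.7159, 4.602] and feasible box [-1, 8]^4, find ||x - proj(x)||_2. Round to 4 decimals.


Project each component onto [-1, 8].
clip(1.0976) = 1.0976, clip(8.0946) = 8.0, clip(2.7159) = 2.7159, clip(4.602) = 4.602
Projection = [1.0976, 8.0, 2.7159, 4.602]
Squared diffs: [0.0, 0.0089, 0.0, 0.0]
Distance = sqrt(0.0089) = 0.0946


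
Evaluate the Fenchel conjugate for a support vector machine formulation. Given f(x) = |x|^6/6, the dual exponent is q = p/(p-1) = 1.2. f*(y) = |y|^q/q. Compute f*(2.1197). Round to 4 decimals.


The conjugate exponent q satisfies 1/p + 1/q = 1.
p = 6, so q = 6/(6 - 1) = 1.2
|y|^q = 2.1197^1.2 = 2.4634
f*(2.1197) = 2.4634 / 1.2 = 2.0528


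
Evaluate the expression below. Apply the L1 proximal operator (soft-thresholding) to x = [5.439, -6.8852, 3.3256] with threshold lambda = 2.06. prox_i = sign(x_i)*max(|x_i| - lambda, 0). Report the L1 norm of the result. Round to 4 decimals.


Soft-thresholding with lambda = 2.06:
prox(5.439) = sign(5.439)*max(|5.439| - 2.06, 0) = 3.379
prox(-6.8852) = sign(-6.8852)*max(|-6.8852| - 2.06, 0) = -4.8252
prox(3.3256) = sign(3.3256)*max(|3.3256| - 2.06, 0) = 1.2656
prox(x) = [3.379, -4.8252, 1.2656]
||prox(x)||_1 = 3.379 + 4.8252 + 1.2656 = 9.4698


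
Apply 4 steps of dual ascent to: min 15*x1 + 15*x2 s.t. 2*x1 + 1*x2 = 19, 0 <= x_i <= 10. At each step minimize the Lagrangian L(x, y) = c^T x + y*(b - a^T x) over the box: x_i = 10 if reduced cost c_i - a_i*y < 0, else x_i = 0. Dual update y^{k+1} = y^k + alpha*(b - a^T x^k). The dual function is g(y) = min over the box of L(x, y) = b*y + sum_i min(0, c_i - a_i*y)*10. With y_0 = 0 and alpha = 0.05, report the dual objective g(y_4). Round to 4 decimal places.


Dual ascent for LP: min 15*x1 + 15*x2, 2*x1 + 1*x2 = 19, 0 <= x_i <= 10
Step 1: y^k = 0.0, reduced costs: (15.0, 15.0)
  x^k = (0.0, 0.0), subgradient = b - a^T x = 19.0
  y^{k+1} = 0.0 + 0.05*19.0 = 0.95
Step 2: y^k = 0.95, reduced costs: (13.1, 14.05)
  x^k = (0.0, 0.0), subgradient = b - a^T x = 19.0
  y^{k+1} = 0.95 + 0.05*19.0 = 1.9
Step 3: y^k = 1.9, reduced costs: (11.2, 13.1)
  x^k = (0.0, 0.0), subgradient = b - a^T x = 19.0
  y^{k+1} = 1.9 + 0.05*19.0 = 2.85
Step 4: y^k = 2.85, reduced costs: (9.3, 12.15)
  x^k = (0.0, 0.0), subgradient = b - a^T x = 19.0
  y^{k+1} = 2.85 + 0.05*19.0 = 3.8
Dual objective at y_4 = 3.8: reduced costs (7.4, 11.2), box minimizer x = (0.0, 0.0)
g(y_4) = b*y + (c1 - a1*y)*x1 + (c2 - a2*y)*x2 = 19*3.8 + 7.4*0.0 + 11.2*0.0 = 72.2 + 0.0 + 0.0 = 72.2


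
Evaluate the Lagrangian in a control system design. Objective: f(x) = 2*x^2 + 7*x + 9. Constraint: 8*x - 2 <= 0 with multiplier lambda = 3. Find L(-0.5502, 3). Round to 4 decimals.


Step 1: Evaluate f(x).
f(-0.5502) = 2*(-0.5502)^2 + 7*(-0.5502) + 9 = 5.754
Step 2: Evaluate g(x).
g(-0.5502) = 8*-0.5502 - 2 = -6.4016
Step 3: Compute Lagrangian.
L = 5.754 + 3*-6.4016 = -13.4508


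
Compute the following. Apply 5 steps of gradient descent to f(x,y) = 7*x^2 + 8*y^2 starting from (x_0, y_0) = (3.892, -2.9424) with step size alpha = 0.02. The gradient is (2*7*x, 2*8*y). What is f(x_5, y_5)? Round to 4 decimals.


Gradient descent on f(x,y) = 7*x^2 + 8*y^2.
Starting point: (3.892, -2.9424), alpha = 0.02
Step 1: grad_x = 2*7*3.892 = 54.488, grad_y = 2*8*-2.9424 = -47.0784
  x_1 = 3.892 - 0.02*54.488 = 2.8022
  y_1 = -2.9424 - 0.02*-47.0784 = -2.0008
Step 2: grad_x = 2*7*2.8022 = 39.2314, grad_y = 2*8*-2.0008 = -32.0133
  x_2 = 2.8022 - 0.02*39.2314 = 2.0176
  y_2 = -2.0008 - 0.02*-32.0133 = -1.3606
Step 3: grad_x = 2*7*2.0176 = 28.2466, grad_y = 2*8*-1.3606 = -21.7691
  x_3 = 2.0176 - 0.02*28.2466 = 1.4527
  y_3 = -1.3606 - 0.02*-21.7691 = -0.9252
Step 4: grad_x = 2*7*1.4527 = 20.3375, grad_y = 2*8*-0.9252 = -14.803
  x_4 = 1.4527 - 0.02*20.3375 = 1.0459
  y_4 = -0.9252 - 0.02*-14.803 = -0.6291
Step 5: grad_x = 2*7*1.0459 = 14.643, grad_y = 2*8*-0.6291 = -10.066
  x_5 = 1.0459 - 0.02*14.643 = 0.7531
  y_5 = -0.6291 - 0.02*-10.066 = -0.4278
f(0.7531, -0.4278) = 7*0.7531^2 + 8*(-0.4278)^2 = 5.4339


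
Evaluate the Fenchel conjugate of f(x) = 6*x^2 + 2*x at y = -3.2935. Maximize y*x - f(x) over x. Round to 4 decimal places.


f*(y) = sup_x {y*x - a*x^2 - b*x} = sup_x {(y-b)*x - a*x^2}
FOC: (y - b) - 2a*x = 0 => x* = (y - b)/(2a)
x* = (-3.2935 - 2)/(2*6) = -0.4411
f*(-3.2935) = (y-b)^2/(4a) = (-3.2935 - 2)^2/(4*6)
= 28.0211/24 = 1.1675


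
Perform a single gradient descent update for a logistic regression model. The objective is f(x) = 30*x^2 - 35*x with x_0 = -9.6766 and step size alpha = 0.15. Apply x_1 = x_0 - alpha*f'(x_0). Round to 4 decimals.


We compute the gradient at x_0 and apply the update.
f'(x) = 60*x - 35
f'(-9.6766) = 60*-9.6766 - 35 = -615.596
x_1 = -9.6766 - 0.15*-615.596 = 82.6628


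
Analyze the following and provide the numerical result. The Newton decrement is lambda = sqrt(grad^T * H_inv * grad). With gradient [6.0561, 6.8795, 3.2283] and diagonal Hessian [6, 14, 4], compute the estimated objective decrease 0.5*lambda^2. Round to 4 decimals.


Step 1: H is diagonal, so H^(-1) * g = [1.0094, 0.4914, 0.8071].
Step 2: g^T H^(-1) g = sum_i g_i^2 / H_ii
  = (6.0561)^2/6 + (6.8795)^2/14 + (3.2283)^2/4
  = 6.1127 + 3.3805 + 2.6055 = 12.0987
Step 3: Objective decrease = 0.5 * g^T H^(-1) g = 6.0494


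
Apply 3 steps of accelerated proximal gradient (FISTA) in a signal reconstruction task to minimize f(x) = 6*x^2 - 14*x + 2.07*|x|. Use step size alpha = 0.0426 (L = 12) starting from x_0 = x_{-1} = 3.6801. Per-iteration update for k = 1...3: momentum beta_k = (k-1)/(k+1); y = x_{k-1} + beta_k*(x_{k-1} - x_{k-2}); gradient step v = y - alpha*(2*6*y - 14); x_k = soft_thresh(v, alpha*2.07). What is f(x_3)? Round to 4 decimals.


FISTA on f(x) = 6*x^2 - 14*x + 2.07*|x|
L = 12, alpha = 0.0426
Iteration 1: beta = 0.0, y = 3.6801 + 0.0*(3.6801 - 3.6801) = 3.6801
  grad(y) = 30.1612, v = y - alpha*grad = 2.3952
  prox(v) = soft_thresh(2.3952, 0.0882) = 2.3071
Iteration 2: beta = 0.3333, y = 2.3071 + 0.3333*(2.3071 - 3.6801) = 1.8494
  grad(y) = 8.1924, v = y - alpha*grad = 1.5004
  prox(v) = soft_thresh(1.5004, 0.0882) = 1.4122
Iteration 3: beta = 0.5, y = 1.4122 + 0.5*(1.4122 - 2.3071) = 0.9648
  grad(y) = -2.4229, v = y - alpha*grad = 1.068
  prox(v) = soft_thresh(1.068, 0.0882) = 0.9798
f(x_3) = 6*0.9798^2 - 14*0.9798 + 2.07*|0.9798| = -5.929


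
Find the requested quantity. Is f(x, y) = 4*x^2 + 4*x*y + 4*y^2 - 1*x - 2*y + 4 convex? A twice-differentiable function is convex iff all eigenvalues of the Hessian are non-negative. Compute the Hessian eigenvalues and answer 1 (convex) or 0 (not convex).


The Hessian of f(x,y) = 4*x^2 + 4*x*y + 4*y^2 - 1*x - 2*y + 4 is:
H = [[8, 4], [4, 8]]
Trace = 8 + 8 = 16
Determinant = 8*8 - (4)^2 = 48
Discriminant = (16)^2 - 4*48 = 64.0
Eigenvalues: lambda_1 = 4.0, lambda_2 = 12.0
The function is convex.

1


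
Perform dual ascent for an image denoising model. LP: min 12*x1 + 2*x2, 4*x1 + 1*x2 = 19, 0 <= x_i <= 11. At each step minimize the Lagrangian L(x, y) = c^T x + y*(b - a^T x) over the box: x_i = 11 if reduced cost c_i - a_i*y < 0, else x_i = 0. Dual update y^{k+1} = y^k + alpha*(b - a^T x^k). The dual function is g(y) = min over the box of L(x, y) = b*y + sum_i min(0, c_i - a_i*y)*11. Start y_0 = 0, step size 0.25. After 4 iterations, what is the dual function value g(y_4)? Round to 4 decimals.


Dual ascent for LP: min 12*x1 + 2*x2, 4*x1 + 1*x2 = 19, 0 <= x_i <= 11
Step 1: y^k = 0.0, reduced costs: (12.0, 2.0)
  x^k = (0.0, 0.0), subgradient = b - a^T x = 19.0
  y^{k+1} = 0.0 + 0.25*19.0 = 4.75
Step 2: y^k = 4.75, reduced costs: (-7.0, -2.75)
  x^k = (11.0, 11.0), subgradient = b - a^T x = -36.0
  y^{k+1} = 4.75 + 0.25*-36.0 = -4.25
Step 3: y^k = -4.25, reduced costs: (29.0, 6.25)
  x^k = (0.0, 0.0), subgradient = b - a^T x = 19.0
  y^{k+1} = -4.25 + 0.25*19.0 = 0.5
Step 4: y^k = 0.5, reduced costs: (10.0, 1.5)
  x^k = (0.0, 0.0), subgradient = b - a^T x = 19.0
  y^{k+1} = 0.5 + 0.25*19.0 = 5.25
Dual objective at y_4 = 5.25: reduced costs (-9.0, -3.25), box minimizer x = (11.0, 11.0)
g(y_4) = b*y + (c1 - a1*y)*x1 + (c2 - a2*y)*x2 = 19*5.25 + (-9.0)*11.0 + (-3.25)*11.0 = 99.75 - 99.0 - 35.75 = -35.0


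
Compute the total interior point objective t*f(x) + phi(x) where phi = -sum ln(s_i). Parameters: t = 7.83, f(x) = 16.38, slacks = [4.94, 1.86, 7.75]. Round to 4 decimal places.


Step 1: Compute log-barrier.
ln values: [1.5974, 0.6206, 2.0477]
phi = -(1.5974 + 0.6206 + 2.0477) = -4.2656
Step 2: Compute augmented objective.
t*f(x) = 7.83*16.38 = 128.2554
Total = 128.2554 - 4.2656 = 123.9898


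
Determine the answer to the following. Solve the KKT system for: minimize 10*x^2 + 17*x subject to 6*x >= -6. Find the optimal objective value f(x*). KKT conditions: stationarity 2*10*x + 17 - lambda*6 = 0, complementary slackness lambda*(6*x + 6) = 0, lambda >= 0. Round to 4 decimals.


Step 1: Try lambda = 0 (constraint inactive).
Stationarity: 2*10*x + 17 = 0
x* = -17/(2*10) = -0.85
Check constraint: 6*-0.85 = -5.1 >= -6 -- satisfied.
Step 2: Compute optimal value.
f(x*) = 10*(-0.85)^2 + 17*(-0.85) = -7.225


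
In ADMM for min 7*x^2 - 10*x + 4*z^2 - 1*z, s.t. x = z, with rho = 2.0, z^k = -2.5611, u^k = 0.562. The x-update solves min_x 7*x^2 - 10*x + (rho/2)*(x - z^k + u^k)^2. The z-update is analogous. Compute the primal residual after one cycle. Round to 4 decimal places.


ADMM iteration with rho = 2.0, z^k = -2.5611, u^k = 0.562
Step 1: x-update.
Minimize 7*x^2 - 10*x + (2.0/2)*(x + 2.5611 + 0.562)^2
FOC: (2*7 + 2.0)*x = 10 + 2.0*(-2.5611 - 0.562)
x^{k+1} = 0.2346
Step 2: z-update.
Minimize 4*z^2 - 1*z + (2.0/2)*(0.2346 - z + 0.562)^2
FOC: (2*4 + 2.0)*z = 1 + 2.0*(0.2346 + 0.562)
z^{k+1} = 0.2593
Step 3: u-update.
u^{k+1} = 0.562 + 0.2346 - 0.2593 = 0.5373
Step 4: Primal residual = |0.2346 - 0.2593| = 0.0247


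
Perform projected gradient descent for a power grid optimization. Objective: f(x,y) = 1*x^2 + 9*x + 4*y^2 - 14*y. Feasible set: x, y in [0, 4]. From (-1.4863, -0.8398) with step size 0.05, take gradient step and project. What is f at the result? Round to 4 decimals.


Step 1: Compute gradient at (-1.4863, -0.8398).
grad_x = 2*1*-1.4863 + 9 = 6.0274
grad_y = 2*4*-0.8398 - 14 = -20.7184
Step 2: Gradient step.
x_raw = -1.4863 - 0.05*6.0274 = -1.7877
y_raw = -0.8398 - 0.05*-20.7184 = 0.1961
Step 3: Project onto [0, 4].
x_proj = clip(-1.7877) = 0.0
y_proj = clip(0.1961) = 0.1961
Step 4: Evaluate f.
f(0.0, 0.1961) = -2.5918


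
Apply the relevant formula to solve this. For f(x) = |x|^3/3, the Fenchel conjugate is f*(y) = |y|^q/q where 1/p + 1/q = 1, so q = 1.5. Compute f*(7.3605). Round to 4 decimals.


The conjugate exponent q satisfies 1/p + 1/q = 1.
p = 3, so q = 3/(3 - 1) = 1.5
|y|^q = 7.3605^1.5 = 19.9692
f*(7.3605) = 19.9692 / 1.5 = 13.3128


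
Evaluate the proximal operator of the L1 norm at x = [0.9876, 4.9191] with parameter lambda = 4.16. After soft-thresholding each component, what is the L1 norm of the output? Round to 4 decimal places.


Soft-thresholding with lambda = 4.16:
prox(0.9876) = sign(0.9876)*max(|0.9876| - 4.16, 0) = 0.0
prox(4.9191) = sign(4.9191)*max(|4.9191| - 4.16, 0) = 0.7591
prox(x) = [0.0, 0.7591]
||prox(x)||_1 = 0.0 + 0.7591 = 0.7591


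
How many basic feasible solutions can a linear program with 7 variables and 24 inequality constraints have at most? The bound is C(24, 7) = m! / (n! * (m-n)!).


Each vertex corresponds to some choice of n active constraints out of m, so the number of vertices is at most C(m, n) = m! / (n!(m-n)!).
m = 24, n = 7
Numerator: 24 * 23 * 22 * 21 * 20 * 19 * 18
Denominator: 7! = 5040
C(24, 7) = 346104


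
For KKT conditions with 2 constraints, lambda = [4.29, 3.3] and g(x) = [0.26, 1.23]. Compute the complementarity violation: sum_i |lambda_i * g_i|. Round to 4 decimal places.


KKT complementary slackness check:
lambda_1 * g_1 = 4.29 * 0.26 = 1.1154
lambda_2 * g_2 = 3.3 * 1.23 = 4.059
Total violation = 1.1154 + 4.059 = 5.1744


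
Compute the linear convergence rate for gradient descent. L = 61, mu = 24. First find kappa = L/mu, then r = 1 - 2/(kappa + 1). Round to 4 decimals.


Step 1: Compute the condition number.
kappa = L/mu = 61/24 = 2.5417
Step 2: Compute the convergence rate.
r = 1 - 2/(kappa + 1) = 1 - 2*mu/(L + mu) = (L - mu)/(L + mu) = 37/85 = 0.4353


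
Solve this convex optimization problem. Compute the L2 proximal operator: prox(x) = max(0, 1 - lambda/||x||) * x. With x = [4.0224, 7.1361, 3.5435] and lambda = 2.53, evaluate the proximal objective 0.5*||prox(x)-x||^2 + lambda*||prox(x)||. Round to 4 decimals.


Step 1: Compute ||x||.
||x|| = 8.9252
Step 2: Compute scaling factor.
scale = max(0, 1 - 2.53/8.9252) = 0.7165
Step 3: prox(x) = [2.8822, 5.1133, 2.539]
||prox(x)|| = 6.3952
Step 4: Proximal objective.
0.5*||prox-x||^2 = 3.2005
lambda*||prox|| = 16.1799
Total = 19.3804


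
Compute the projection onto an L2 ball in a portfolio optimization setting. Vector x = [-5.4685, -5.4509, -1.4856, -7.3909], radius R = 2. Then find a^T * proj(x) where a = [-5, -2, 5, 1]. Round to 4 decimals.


Step 1: Compute ||x|| (intermediates to 6 decimals).
||x|| = sqrt((-5.4685)^2 + (-5.4509)^2 + (-1.4856)^2 + (-7.3909)^2) = 10.791164
Step 2: Project.
Since ||x|| > R, scale = R/||x|| = 2/10.791164 = 0.185337, proj(x) = scale * x
proj(x) = [-1.013515, -1.010253, -0.275337, -1.369807]
Step 3: Dot product.
a^T * proj(x) = -5*(-1.013515) - 2*(-1.010253) + 5*(-0.275337) + 1*(-1.369807) = 4.3416


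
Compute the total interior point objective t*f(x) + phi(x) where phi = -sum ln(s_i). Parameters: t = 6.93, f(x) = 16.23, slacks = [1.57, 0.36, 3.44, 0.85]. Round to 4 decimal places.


Step 1: Compute log-barrier.
ln values: [0.4511, -1.0217, 1.2355, -0.1625]
phi = -(0.4511 - 1.0217 + 1.2355 - 0.1625) = -0.5024
Step 2: Compute augmented objective.
t*f(x) = 6.93*16.23 = 112.4739
Total = 112.4739 - 0.5024 = 111.9715


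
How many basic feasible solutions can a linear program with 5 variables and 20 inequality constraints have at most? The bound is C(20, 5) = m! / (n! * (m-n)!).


Each vertex corresponds to some choice of n active constraints out of m, so the number of vertices is at most C(m, n) = m! / (n!(m-n)!).
m = 20, n = 5
Numerator: 20 * 19 * 18 * 17 * 16
Denominator: 5! = 120
C(20, 5) = 15504


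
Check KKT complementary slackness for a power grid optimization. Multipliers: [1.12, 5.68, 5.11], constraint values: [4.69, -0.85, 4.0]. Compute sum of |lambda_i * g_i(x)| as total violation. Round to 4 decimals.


KKT complementary slackness check:
lambda_1 * g_1 = 1.12 * 4.69 = 5.2528
lambda_2 * g_2 = 5.68 * -0.85 = -4.828
lambda_3 * g_3 = 5.11 * 4.0 = 20.44
Total violation = 5.2528 + 4.828 + 20.44 = 30.5208
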